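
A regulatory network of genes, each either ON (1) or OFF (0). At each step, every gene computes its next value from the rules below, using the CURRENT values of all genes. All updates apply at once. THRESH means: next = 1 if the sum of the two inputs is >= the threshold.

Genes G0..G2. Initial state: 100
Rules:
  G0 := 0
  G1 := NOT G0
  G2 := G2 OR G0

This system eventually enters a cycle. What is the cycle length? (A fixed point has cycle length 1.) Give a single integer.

Answer: 1

Derivation:
Step 0: 100
Step 1: G0=0(const) G1=NOT G0=NOT 1=0 G2=G2|G0=0|1=1 -> 001
Step 2: G0=0(const) G1=NOT G0=NOT 0=1 G2=G2|G0=1|0=1 -> 011
Step 3: G0=0(const) G1=NOT G0=NOT 0=1 G2=G2|G0=1|0=1 -> 011
State from step 3 equals state from step 2 -> cycle length 1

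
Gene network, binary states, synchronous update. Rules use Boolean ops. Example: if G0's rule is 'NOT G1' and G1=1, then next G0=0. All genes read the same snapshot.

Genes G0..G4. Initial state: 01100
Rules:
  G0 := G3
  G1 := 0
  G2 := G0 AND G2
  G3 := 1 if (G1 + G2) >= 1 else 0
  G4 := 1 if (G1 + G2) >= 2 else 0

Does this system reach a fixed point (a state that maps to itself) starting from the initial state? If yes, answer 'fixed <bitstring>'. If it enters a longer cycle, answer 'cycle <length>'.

Answer: fixed 00000

Derivation:
Step 0: 01100
Step 1: G0=G3=0 G1=0(const) G2=G0&G2=0&1=0 G3=(1+1>=1)=1 G4=(1+1>=2)=1 -> 00011
Step 2: G0=G3=1 G1=0(const) G2=G0&G2=0&0=0 G3=(0+0>=1)=0 G4=(0+0>=2)=0 -> 10000
Step 3: G0=G3=0 G1=0(const) G2=G0&G2=1&0=0 G3=(0+0>=1)=0 G4=(0+0>=2)=0 -> 00000
Step 4: G0=G3=0 G1=0(const) G2=G0&G2=0&0=0 G3=(0+0>=1)=0 G4=(0+0>=2)=0 -> 00000
Fixed point reached at step 3: 00000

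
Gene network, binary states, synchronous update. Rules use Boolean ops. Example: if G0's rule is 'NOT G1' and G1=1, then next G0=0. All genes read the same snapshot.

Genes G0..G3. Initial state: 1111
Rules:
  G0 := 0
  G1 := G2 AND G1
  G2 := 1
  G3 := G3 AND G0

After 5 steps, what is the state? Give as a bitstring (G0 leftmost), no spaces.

Step 1: G0=0(const) G1=G2&G1=1&1=1 G2=1(const) G3=G3&G0=1&1=1 -> 0111
Step 2: G0=0(const) G1=G2&G1=1&1=1 G2=1(const) G3=G3&G0=1&0=0 -> 0110
Step 3: G0=0(const) G1=G2&G1=1&1=1 G2=1(const) G3=G3&G0=0&0=0 -> 0110
Step 4: G0=0(const) G1=G2&G1=1&1=1 G2=1(const) G3=G3&G0=0&0=0 -> 0110
Step 5: G0=0(const) G1=G2&G1=1&1=1 G2=1(const) G3=G3&G0=0&0=0 -> 0110

0110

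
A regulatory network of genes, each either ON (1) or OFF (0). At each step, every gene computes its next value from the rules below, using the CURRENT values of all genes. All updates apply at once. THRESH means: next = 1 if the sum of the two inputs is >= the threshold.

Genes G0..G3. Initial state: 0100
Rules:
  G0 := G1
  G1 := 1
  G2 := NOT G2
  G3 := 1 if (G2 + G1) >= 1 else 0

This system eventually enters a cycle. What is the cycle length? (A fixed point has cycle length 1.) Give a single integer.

Step 0: 0100
Step 1: G0=G1=1 G1=1(const) G2=NOT G2=NOT 0=1 G3=(0+1>=1)=1 -> 1111
Step 2: G0=G1=1 G1=1(const) G2=NOT G2=NOT 1=0 G3=(1+1>=1)=1 -> 1101
Step 3: G0=G1=1 G1=1(const) G2=NOT G2=NOT 0=1 G3=(0+1>=1)=1 -> 1111
State from step 3 equals state from step 1 -> cycle length 2

Answer: 2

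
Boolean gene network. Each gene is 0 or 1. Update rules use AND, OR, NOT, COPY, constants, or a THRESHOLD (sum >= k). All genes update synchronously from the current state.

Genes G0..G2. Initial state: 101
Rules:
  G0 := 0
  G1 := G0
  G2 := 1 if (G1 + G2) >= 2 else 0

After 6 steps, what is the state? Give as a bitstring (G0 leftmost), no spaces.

Step 1: G0=0(const) G1=G0=1 G2=(0+1>=2)=0 -> 010
Step 2: G0=0(const) G1=G0=0 G2=(1+0>=2)=0 -> 000
Step 3: G0=0(const) G1=G0=0 G2=(0+0>=2)=0 -> 000
Step 4: G0=0(const) G1=G0=0 G2=(0+0>=2)=0 -> 000
Step 5: G0=0(const) G1=G0=0 G2=(0+0>=2)=0 -> 000
Step 6: G0=0(const) G1=G0=0 G2=(0+0>=2)=0 -> 000

000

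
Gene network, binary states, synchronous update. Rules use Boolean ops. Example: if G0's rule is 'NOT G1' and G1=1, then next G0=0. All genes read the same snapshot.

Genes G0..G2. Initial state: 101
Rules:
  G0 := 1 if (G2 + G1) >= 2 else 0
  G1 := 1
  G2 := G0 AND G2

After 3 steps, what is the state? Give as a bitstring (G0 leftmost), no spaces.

Step 1: G0=(1+0>=2)=0 G1=1(const) G2=G0&G2=1&1=1 -> 011
Step 2: G0=(1+1>=2)=1 G1=1(const) G2=G0&G2=0&1=0 -> 110
Step 3: G0=(0+1>=2)=0 G1=1(const) G2=G0&G2=1&0=0 -> 010

010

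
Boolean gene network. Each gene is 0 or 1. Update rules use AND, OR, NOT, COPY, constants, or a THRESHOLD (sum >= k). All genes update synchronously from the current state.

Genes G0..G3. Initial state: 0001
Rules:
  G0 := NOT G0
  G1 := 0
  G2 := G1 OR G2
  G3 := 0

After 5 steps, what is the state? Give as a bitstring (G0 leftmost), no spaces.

Step 1: G0=NOT G0=NOT 0=1 G1=0(const) G2=G1|G2=0|0=0 G3=0(const) -> 1000
Step 2: G0=NOT G0=NOT 1=0 G1=0(const) G2=G1|G2=0|0=0 G3=0(const) -> 0000
Step 3: G0=NOT G0=NOT 0=1 G1=0(const) G2=G1|G2=0|0=0 G3=0(const) -> 1000
Step 4: G0=NOT G0=NOT 1=0 G1=0(const) G2=G1|G2=0|0=0 G3=0(const) -> 0000
Step 5: G0=NOT G0=NOT 0=1 G1=0(const) G2=G1|G2=0|0=0 G3=0(const) -> 1000

1000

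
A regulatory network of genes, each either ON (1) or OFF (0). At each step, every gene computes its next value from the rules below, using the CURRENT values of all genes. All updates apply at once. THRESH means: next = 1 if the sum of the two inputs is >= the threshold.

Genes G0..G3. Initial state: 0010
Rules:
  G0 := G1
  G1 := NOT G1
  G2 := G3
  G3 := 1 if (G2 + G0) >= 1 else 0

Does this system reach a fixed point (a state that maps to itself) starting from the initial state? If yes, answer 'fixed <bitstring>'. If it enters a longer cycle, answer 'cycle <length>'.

Step 0: 0010
Step 1: G0=G1=0 G1=NOT G1=NOT 0=1 G2=G3=0 G3=(1+0>=1)=1 -> 0101
Step 2: G0=G1=1 G1=NOT G1=NOT 1=0 G2=G3=1 G3=(0+0>=1)=0 -> 1010
Step 3: G0=G1=0 G1=NOT G1=NOT 0=1 G2=G3=0 G3=(1+1>=1)=1 -> 0101
Cycle of length 2 starting at step 1 -> no fixed point

Answer: cycle 2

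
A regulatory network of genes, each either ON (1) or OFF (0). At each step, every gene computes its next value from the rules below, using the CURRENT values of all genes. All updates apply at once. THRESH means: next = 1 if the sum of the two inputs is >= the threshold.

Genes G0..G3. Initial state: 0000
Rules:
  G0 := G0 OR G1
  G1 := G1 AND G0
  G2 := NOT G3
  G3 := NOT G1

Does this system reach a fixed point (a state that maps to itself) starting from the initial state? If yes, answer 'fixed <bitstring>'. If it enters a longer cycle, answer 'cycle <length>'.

Step 0: 0000
Step 1: G0=G0|G1=0|0=0 G1=G1&G0=0&0=0 G2=NOT G3=NOT 0=1 G3=NOT G1=NOT 0=1 -> 0011
Step 2: G0=G0|G1=0|0=0 G1=G1&G0=0&0=0 G2=NOT G3=NOT 1=0 G3=NOT G1=NOT 0=1 -> 0001
Step 3: G0=G0|G1=0|0=0 G1=G1&G0=0&0=0 G2=NOT G3=NOT 1=0 G3=NOT G1=NOT 0=1 -> 0001
Fixed point reached at step 2: 0001

Answer: fixed 0001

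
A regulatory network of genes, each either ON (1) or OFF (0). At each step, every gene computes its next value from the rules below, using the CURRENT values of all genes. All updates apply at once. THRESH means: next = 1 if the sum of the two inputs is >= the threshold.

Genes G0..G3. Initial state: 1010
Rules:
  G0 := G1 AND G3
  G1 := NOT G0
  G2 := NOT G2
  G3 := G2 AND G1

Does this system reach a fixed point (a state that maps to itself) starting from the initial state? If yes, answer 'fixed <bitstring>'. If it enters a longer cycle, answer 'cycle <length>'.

Step 0: 1010
Step 1: G0=G1&G3=0&0=0 G1=NOT G0=NOT 1=0 G2=NOT G2=NOT 1=0 G3=G2&G1=1&0=0 -> 0000
Step 2: G0=G1&G3=0&0=0 G1=NOT G0=NOT 0=1 G2=NOT G2=NOT 0=1 G3=G2&G1=0&0=0 -> 0110
Step 3: G0=G1&G3=1&0=0 G1=NOT G0=NOT 0=1 G2=NOT G2=NOT 1=0 G3=G2&G1=1&1=1 -> 0101
Step 4: G0=G1&G3=1&1=1 G1=NOT G0=NOT 0=1 G2=NOT G2=NOT 0=1 G3=G2&G1=0&1=0 -> 1110
Step 5: G0=G1&G3=1&0=0 G1=NOT G0=NOT 1=0 G2=NOT G2=NOT 1=0 G3=G2&G1=1&1=1 -> 0001
Step 6: G0=G1&G3=0&1=0 G1=NOT G0=NOT 0=1 G2=NOT G2=NOT 0=1 G3=G2&G1=0&0=0 -> 0110
Cycle of length 4 starting at step 2 -> no fixed point

Answer: cycle 4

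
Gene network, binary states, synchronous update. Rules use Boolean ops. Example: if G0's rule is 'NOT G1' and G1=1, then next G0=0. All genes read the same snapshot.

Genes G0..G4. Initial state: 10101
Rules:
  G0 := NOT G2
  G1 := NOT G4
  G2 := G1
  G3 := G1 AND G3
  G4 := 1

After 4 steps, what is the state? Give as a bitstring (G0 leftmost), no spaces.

Step 1: G0=NOT G2=NOT 1=0 G1=NOT G4=NOT 1=0 G2=G1=0 G3=G1&G3=0&0=0 G4=1(const) -> 00001
Step 2: G0=NOT G2=NOT 0=1 G1=NOT G4=NOT 1=0 G2=G1=0 G3=G1&G3=0&0=0 G4=1(const) -> 10001
Step 3: G0=NOT G2=NOT 0=1 G1=NOT G4=NOT 1=0 G2=G1=0 G3=G1&G3=0&0=0 G4=1(const) -> 10001
Step 4: G0=NOT G2=NOT 0=1 G1=NOT G4=NOT 1=0 G2=G1=0 G3=G1&G3=0&0=0 G4=1(const) -> 10001

10001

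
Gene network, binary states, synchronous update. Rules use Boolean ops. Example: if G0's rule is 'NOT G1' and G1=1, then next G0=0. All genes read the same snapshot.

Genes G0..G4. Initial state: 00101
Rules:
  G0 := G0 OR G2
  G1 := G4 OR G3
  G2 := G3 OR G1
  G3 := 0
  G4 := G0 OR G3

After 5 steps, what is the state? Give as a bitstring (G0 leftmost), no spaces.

Step 1: G0=G0|G2=0|1=1 G1=G4|G3=1|0=1 G2=G3|G1=0|0=0 G3=0(const) G4=G0|G3=0|0=0 -> 11000
Step 2: G0=G0|G2=1|0=1 G1=G4|G3=0|0=0 G2=G3|G1=0|1=1 G3=0(const) G4=G0|G3=1|0=1 -> 10101
Step 3: G0=G0|G2=1|1=1 G1=G4|G3=1|0=1 G2=G3|G1=0|0=0 G3=0(const) G4=G0|G3=1|0=1 -> 11001
Step 4: G0=G0|G2=1|0=1 G1=G4|G3=1|0=1 G2=G3|G1=0|1=1 G3=0(const) G4=G0|G3=1|0=1 -> 11101
Step 5: G0=G0|G2=1|1=1 G1=G4|G3=1|0=1 G2=G3|G1=0|1=1 G3=0(const) G4=G0|G3=1|0=1 -> 11101

11101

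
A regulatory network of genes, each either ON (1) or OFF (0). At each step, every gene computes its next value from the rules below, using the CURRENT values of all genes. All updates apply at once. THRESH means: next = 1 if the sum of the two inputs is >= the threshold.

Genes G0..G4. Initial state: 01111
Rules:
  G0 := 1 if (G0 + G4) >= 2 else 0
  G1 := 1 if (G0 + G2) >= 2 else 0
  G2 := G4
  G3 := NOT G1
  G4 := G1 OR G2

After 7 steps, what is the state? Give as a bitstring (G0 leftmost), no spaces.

Step 1: G0=(0+1>=2)=0 G1=(0+1>=2)=0 G2=G4=1 G3=NOT G1=NOT 1=0 G4=G1|G2=1|1=1 -> 00101
Step 2: G0=(0+1>=2)=0 G1=(0+1>=2)=0 G2=G4=1 G3=NOT G1=NOT 0=1 G4=G1|G2=0|1=1 -> 00111
Step 3: G0=(0+1>=2)=0 G1=(0+1>=2)=0 G2=G4=1 G3=NOT G1=NOT 0=1 G4=G1|G2=0|1=1 -> 00111
Step 4: G0=(0+1>=2)=0 G1=(0+1>=2)=0 G2=G4=1 G3=NOT G1=NOT 0=1 G4=G1|G2=0|1=1 -> 00111
Step 5: G0=(0+1>=2)=0 G1=(0+1>=2)=0 G2=G4=1 G3=NOT G1=NOT 0=1 G4=G1|G2=0|1=1 -> 00111
Step 6: G0=(0+1>=2)=0 G1=(0+1>=2)=0 G2=G4=1 G3=NOT G1=NOT 0=1 G4=G1|G2=0|1=1 -> 00111
Step 7: G0=(0+1>=2)=0 G1=(0+1>=2)=0 G2=G4=1 G3=NOT G1=NOT 0=1 G4=G1|G2=0|1=1 -> 00111

00111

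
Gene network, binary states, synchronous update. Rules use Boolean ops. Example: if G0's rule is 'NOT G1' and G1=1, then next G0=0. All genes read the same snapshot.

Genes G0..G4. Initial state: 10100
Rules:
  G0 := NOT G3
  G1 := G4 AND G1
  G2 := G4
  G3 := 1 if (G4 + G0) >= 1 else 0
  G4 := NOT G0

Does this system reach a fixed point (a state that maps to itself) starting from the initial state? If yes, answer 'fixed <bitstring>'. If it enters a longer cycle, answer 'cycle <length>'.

Answer: cycle 3

Derivation:
Step 0: 10100
Step 1: G0=NOT G3=NOT 0=1 G1=G4&G1=0&0=0 G2=G4=0 G3=(0+1>=1)=1 G4=NOT G0=NOT 1=0 -> 10010
Step 2: G0=NOT G3=NOT 1=0 G1=G4&G1=0&0=0 G2=G4=0 G3=(0+1>=1)=1 G4=NOT G0=NOT 1=0 -> 00010
Step 3: G0=NOT G3=NOT 1=0 G1=G4&G1=0&0=0 G2=G4=0 G3=(0+0>=1)=0 G4=NOT G0=NOT 0=1 -> 00001
Step 4: G0=NOT G3=NOT 0=1 G1=G4&G1=1&0=0 G2=G4=1 G3=(1+0>=1)=1 G4=NOT G0=NOT 0=1 -> 10111
Step 5: G0=NOT G3=NOT 1=0 G1=G4&G1=1&0=0 G2=G4=1 G3=(1+1>=1)=1 G4=NOT G0=NOT 1=0 -> 00110
Step 6: G0=NOT G3=NOT 1=0 G1=G4&G1=0&0=0 G2=G4=0 G3=(0+0>=1)=0 G4=NOT G0=NOT 0=1 -> 00001
Cycle of length 3 starting at step 3 -> no fixed point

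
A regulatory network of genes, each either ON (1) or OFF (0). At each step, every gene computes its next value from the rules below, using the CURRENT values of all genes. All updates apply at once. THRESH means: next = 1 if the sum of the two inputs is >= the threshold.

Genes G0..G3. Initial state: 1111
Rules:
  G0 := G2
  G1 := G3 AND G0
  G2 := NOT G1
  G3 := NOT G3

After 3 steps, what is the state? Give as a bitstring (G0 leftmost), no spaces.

Step 1: G0=G2=1 G1=G3&G0=1&1=1 G2=NOT G1=NOT 1=0 G3=NOT G3=NOT 1=0 -> 1100
Step 2: G0=G2=0 G1=G3&G0=0&1=0 G2=NOT G1=NOT 1=0 G3=NOT G3=NOT 0=1 -> 0001
Step 3: G0=G2=0 G1=G3&G0=1&0=0 G2=NOT G1=NOT 0=1 G3=NOT G3=NOT 1=0 -> 0010

0010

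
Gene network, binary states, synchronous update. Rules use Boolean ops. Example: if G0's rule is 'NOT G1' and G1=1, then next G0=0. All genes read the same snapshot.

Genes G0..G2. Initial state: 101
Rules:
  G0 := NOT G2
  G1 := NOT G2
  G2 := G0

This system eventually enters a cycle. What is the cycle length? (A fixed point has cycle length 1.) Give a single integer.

Answer: 4

Derivation:
Step 0: 101
Step 1: G0=NOT G2=NOT 1=0 G1=NOT G2=NOT 1=0 G2=G0=1 -> 001
Step 2: G0=NOT G2=NOT 1=0 G1=NOT G2=NOT 1=0 G2=G0=0 -> 000
Step 3: G0=NOT G2=NOT 0=1 G1=NOT G2=NOT 0=1 G2=G0=0 -> 110
Step 4: G0=NOT G2=NOT 0=1 G1=NOT G2=NOT 0=1 G2=G0=1 -> 111
Step 5: G0=NOT G2=NOT 1=0 G1=NOT G2=NOT 1=0 G2=G0=1 -> 001
State from step 5 equals state from step 1 -> cycle length 4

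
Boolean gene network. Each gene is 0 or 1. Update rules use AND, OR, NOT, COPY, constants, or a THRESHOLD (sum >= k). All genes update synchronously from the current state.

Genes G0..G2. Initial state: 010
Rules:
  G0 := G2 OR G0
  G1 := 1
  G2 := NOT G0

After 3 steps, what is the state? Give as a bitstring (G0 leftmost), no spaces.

Step 1: G0=G2|G0=0|0=0 G1=1(const) G2=NOT G0=NOT 0=1 -> 011
Step 2: G0=G2|G0=1|0=1 G1=1(const) G2=NOT G0=NOT 0=1 -> 111
Step 3: G0=G2|G0=1|1=1 G1=1(const) G2=NOT G0=NOT 1=0 -> 110

110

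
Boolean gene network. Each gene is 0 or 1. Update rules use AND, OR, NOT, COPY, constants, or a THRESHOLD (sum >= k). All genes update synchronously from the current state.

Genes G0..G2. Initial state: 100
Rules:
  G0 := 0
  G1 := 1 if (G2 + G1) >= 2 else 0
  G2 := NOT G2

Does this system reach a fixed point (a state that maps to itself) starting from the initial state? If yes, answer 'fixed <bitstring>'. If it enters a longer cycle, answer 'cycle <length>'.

Step 0: 100
Step 1: G0=0(const) G1=(0+0>=2)=0 G2=NOT G2=NOT 0=1 -> 001
Step 2: G0=0(const) G1=(1+0>=2)=0 G2=NOT G2=NOT 1=0 -> 000
Step 3: G0=0(const) G1=(0+0>=2)=0 G2=NOT G2=NOT 0=1 -> 001
Cycle of length 2 starting at step 1 -> no fixed point

Answer: cycle 2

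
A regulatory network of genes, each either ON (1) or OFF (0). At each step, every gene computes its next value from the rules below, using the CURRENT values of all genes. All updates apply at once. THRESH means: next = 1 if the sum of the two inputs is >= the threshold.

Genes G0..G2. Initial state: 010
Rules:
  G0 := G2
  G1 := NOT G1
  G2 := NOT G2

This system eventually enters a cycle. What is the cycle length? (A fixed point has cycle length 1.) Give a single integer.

Step 0: 010
Step 1: G0=G2=0 G1=NOT G1=NOT 1=0 G2=NOT G2=NOT 0=1 -> 001
Step 2: G0=G2=1 G1=NOT G1=NOT 0=1 G2=NOT G2=NOT 1=0 -> 110
Step 3: G0=G2=0 G1=NOT G1=NOT 1=0 G2=NOT G2=NOT 0=1 -> 001
State from step 3 equals state from step 1 -> cycle length 2

Answer: 2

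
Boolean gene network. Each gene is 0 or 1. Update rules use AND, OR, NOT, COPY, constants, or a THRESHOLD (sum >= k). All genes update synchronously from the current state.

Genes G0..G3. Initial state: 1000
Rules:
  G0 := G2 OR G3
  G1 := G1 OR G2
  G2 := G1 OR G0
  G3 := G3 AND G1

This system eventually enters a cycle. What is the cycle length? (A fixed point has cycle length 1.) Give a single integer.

Step 0: 1000
Step 1: G0=G2|G3=0|0=0 G1=G1|G2=0|0=0 G2=G1|G0=0|1=1 G3=G3&G1=0&0=0 -> 0010
Step 2: G0=G2|G3=1|0=1 G1=G1|G2=0|1=1 G2=G1|G0=0|0=0 G3=G3&G1=0&0=0 -> 1100
Step 3: G0=G2|G3=0|0=0 G1=G1|G2=1|0=1 G2=G1|G0=1|1=1 G3=G3&G1=0&1=0 -> 0110
Step 4: G0=G2|G3=1|0=1 G1=G1|G2=1|1=1 G2=G1|G0=1|0=1 G3=G3&G1=0&1=0 -> 1110
Step 5: G0=G2|G3=1|0=1 G1=G1|G2=1|1=1 G2=G1|G0=1|1=1 G3=G3&G1=0&1=0 -> 1110
State from step 5 equals state from step 4 -> cycle length 1

Answer: 1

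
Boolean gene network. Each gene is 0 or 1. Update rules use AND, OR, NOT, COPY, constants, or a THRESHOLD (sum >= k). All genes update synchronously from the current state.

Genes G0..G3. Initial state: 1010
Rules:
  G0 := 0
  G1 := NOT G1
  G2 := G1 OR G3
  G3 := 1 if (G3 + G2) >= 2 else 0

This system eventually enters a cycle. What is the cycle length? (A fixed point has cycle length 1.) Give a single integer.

Answer: 2

Derivation:
Step 0: 1010
Step 1: G0=0(const) G1=NOT G1=NOT 0=1 G2=G1|G3=0|0=0 G3=(0+1>=2)=0 -> 0100
Step 2: G0=0(const) G1=NOT G1=NOT 1=0 G2=G1|G3=1|0=1 G3=(0+0>=2)=0 -> 0010
Step 3: G0=0(const) G1=NOT G1=NOT 0=1 G2=G1|G3=0|0=0 G3=(0+1>=2)=0 -> 0100
State from step 3 equals state from step 1 -> cycle length 2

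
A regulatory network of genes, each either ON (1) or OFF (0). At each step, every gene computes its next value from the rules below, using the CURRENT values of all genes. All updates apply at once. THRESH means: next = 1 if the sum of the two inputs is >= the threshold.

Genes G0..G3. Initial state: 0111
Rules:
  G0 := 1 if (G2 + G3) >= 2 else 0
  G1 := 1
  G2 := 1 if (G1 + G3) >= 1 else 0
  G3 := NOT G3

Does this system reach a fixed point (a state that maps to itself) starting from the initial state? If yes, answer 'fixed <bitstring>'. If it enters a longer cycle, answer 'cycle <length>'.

Step 0: 0111
Step 1: G0=(1+1>=2)=1 G1=1(const) G2=(1+1>=1)=1 G3=NOT G3=NOT 1=0 -> 1110
Step 2: G0=(1+0>=2)=0 G1=1(const) G2=(1+0>=1)=1 G3=NOT G3=NOT 0=1 -> 0111
Cycle of length 2 starting at step 0 -> no fixed point

Answer: cycle 2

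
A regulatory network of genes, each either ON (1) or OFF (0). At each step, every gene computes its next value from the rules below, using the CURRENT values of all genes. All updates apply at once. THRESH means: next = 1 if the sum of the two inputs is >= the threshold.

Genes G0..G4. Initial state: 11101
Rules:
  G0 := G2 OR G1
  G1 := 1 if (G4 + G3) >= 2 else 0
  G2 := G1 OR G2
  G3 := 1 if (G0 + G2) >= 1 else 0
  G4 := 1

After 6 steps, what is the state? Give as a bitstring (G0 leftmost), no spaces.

Step 1: G0=G2|G1=1|1=1 G1=(1+0>=2)=0 G2=G1|G2=1|1=1 G3=(1+1>=1)=1 G4=1(const) -> 10111
Step 2: G0=G2|G1=1|0=1 G1=(1+1>=2)=1 G2=G1|G2=0|1=1 G3=(1+1>=1)=1 G4=1(const) -> 11111
Step 3: G0=G2|G1=1|1=1 G1=(1+1>=2)=1 G2=G1|G2=1|1=1 G3=(1+1>=1)=1 G4=1(const) -> 11111
Step 4: G0=G2|G1=1|1=1 G1=(1+1>=2)=1 G2=G1|G2=1|1=1 G3=(1+1>=1)=1 G4=1(const) -> 11111
Step 5: G0=G2|G1=1|1=1 G1=(1+1>=2)=1 G2=G1|G2=1|1=1 G3=(1+1>=1)=1 G4=1(const) -> 11111
Step 6: G0=G2|G1=1|1=1 G1=(1+1>=2)=1 G2=G1|G2=1|1=1 G3=(1+1>=1)=1 G4=1(const) -> 11111

11111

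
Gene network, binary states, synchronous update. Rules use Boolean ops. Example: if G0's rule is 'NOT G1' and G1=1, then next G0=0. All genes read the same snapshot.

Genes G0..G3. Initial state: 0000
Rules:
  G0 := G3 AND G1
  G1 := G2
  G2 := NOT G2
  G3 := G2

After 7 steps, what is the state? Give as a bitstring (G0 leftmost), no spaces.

Step 1: G0=G3&G1=0&0=0 G1=G2=0 G2=NOT G2=NOT 0=1 G3=G2=0 -> 0010
Step 2: G0=G3&G1=0&0=0 G1=G2=1 G2=NOT G2=NOT 1=0 G3=G2=1 -> 0101
Step 3: G0=G3&G1=1&1=1 G1=G2=0 G2=NOT G2=NOT 0=1 G3=G2=0 -> 1010
Step 4: G0=G3&G1=0&0=0 G1=G2=1 G2=NOT G2=NOT 1=0 G3=G2=1 -> 0101
Step 5: G0=G3&G1=1&1=1 G1=G2=0 G2=NOT G2=NOT 0=1 G3=G2=0 -> 1010
Step 6: G0=G3&G1=0&0=0 G1=G2=1 G2=NOT G2=NOT 1=0 G3=G2=1 -> 0101
Step 7: G0=G3&G1=1&1=1 G1=G2=0 G2=NOT G2=NOT 0=1 G3=G2=0 -> 1010

1010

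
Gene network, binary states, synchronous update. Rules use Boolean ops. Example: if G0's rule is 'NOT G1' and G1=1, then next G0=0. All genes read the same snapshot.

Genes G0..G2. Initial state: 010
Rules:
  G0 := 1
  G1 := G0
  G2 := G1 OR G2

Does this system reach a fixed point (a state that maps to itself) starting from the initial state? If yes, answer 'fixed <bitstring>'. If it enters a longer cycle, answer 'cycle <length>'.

Answer: fixed 111

Derivation:
Step 0: 010
Step 1: G0=1(const) G1=G0=0 G2=G1|G2=1|0=1 -> 101
Step 2: G0=1(const) G1=G0=1 G2=G1|G2=0|1=1 -> 111
Step 3: G0=1(const) G1=G0=1 G2=G1|G2=1|1=1 -> 111
Fixed point reached at step 2: 111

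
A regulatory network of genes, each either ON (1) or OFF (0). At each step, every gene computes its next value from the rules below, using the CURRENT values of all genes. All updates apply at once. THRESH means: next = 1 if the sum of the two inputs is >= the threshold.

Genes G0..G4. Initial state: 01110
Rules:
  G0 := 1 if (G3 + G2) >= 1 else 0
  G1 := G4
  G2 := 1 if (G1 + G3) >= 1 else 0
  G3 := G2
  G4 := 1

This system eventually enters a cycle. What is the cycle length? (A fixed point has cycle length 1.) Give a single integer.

Step 0: 01110
Step 1: G0=(1+1>=1)=1 G1=G4=0 G2=(1+1>=1)=1 G3=G2=1 G4=1(const) -> 10111
Step 2: G0=(1+1>=1)=1 G1=G4=1 G2=(0+1>=1)=1 G3=G2=1 G4=1(const) -> 11111
Step 3: G0=(1+1>=1)=1 G1=G4=1 G2=(1+1>=1)=1 G3=G2=1 G4=1(const) -> 11111
State from step 3 equals state from step 2 -> cycle length 1

Answer: 1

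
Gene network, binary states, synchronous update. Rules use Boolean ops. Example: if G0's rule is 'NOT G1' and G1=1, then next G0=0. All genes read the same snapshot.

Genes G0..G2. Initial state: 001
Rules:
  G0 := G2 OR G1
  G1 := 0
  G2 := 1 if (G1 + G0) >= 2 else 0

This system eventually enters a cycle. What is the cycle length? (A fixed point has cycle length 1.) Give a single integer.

Answer: 1

Derivation:
Step 0: 001
Step 1: G0=G2|G1=1|0=1 G1=0(const) G2=(0+0>=2)=0 -> 100
Step 2: G0=G2|G1=0|0=0 G1=0(const) G2=(0+1>=2)=0 -> 000
Step 3: G0=G2|G1=0|0=0 G1=0(const) G2=(0+0>=2)=0 -> 000
State from step 3 equals state from step 2 -> cycle length 1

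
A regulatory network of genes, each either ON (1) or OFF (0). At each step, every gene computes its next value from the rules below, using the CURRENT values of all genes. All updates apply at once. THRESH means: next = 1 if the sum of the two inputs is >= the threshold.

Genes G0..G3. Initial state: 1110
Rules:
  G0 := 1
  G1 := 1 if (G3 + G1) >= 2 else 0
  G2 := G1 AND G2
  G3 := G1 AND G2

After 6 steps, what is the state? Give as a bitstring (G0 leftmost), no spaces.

Step 1: G0=1(const) G1=(0+1>=2)=0 G2=G1&G2=1&1=1 G3=G1&G2=1&1=1 -> 1011
Step 2: G0=1(const) G1=(1+0>=2)=0 G2=G1&G2=0&1=0 G3=G1&G2=0&1=0 -> 1000
Step 3: G0=1(const) G1=(0+0>=2)=0 G2=G1&G2=0&0=0 G3=G1&G2=0&0=0 -> 1000
Step 4: G0=1(const) G1=(0+0>=2)=0 G2=G1&G2=0&0=0 G3=G1&G2=0&0=0 -> 1000
Step 5: G0=1(const) G1=(0+0>=2)=0 G2=G1&G2=0&0=0 G3=G1&G2=0&0=0 -> 1000
Step 6: G0=1(const) G1=(0+0>=2)=0 G2=G1&G2=0&0=0 G3=G1&G2=0&0=0 -> 1000

1000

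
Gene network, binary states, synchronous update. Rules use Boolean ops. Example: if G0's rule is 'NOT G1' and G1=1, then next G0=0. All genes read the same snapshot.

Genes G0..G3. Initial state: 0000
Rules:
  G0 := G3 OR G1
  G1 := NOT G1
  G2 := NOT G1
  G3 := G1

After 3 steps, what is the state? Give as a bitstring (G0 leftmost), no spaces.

Step 1: G0=G3|G1=0|0=0 G1=NOT G1=NOT 0=1 G2=NOT G1=NOT 0=1 G3=G1=0 -> 0110
Step 2: G0=G3|G1=0|1=1 G1=NOT G1=NOT 1=0 G2=NOT G1=NOT 1=0 G3=G1=1 -> 1001
Step 3: G0=G3|G1=1|0=1 G1=NOT G1=NOT 0=1 G2=NOT G1=NOT 0=1 G3=G1=0 -> 1110

1110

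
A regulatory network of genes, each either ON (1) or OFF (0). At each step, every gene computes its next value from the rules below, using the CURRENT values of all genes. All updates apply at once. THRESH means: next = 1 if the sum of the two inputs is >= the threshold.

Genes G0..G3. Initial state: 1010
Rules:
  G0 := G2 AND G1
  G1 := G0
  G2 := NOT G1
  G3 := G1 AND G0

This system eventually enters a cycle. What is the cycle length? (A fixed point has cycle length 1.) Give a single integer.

Answer: 2

Derivation:
Step 0: 1010
Step 1: G0=G2&G1=1&0=0 G1=G0=1 G2=NOT G1=NOT 0=1 G3=G1&G0=0&1=0 -> 0110
Step 2: G0=G2&G1=1&1=1 G1=G0=0 G2=NOT G1=NOT 1=0 G3=G1&G0=1&0=0 -> 1000
Step 3: G0=G2&G1=0&0=0 G1=G0=1 G2=NOT G1=NOT 0=1 G3=G1&G0=0&1=0 -> 0110
State from step 3 equals state from step 1 -> cycle length 2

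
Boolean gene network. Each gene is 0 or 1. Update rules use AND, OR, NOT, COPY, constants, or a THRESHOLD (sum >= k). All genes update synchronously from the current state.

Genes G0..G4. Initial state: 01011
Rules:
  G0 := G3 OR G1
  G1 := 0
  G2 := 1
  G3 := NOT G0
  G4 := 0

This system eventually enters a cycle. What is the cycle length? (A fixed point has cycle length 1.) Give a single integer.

Step 0: 01011
Step 1: G0=G3|G1=1|1=1 G1=0(const) G2=1(const) G3=NOT G0=NOT 0=1 G4=0(const) -> 10110
Step 2: G0=G3|G1=1|0=1 G1=0(const) G2=1(const) G3=NOT G0=NOT 1=0 G4=0(const) -> 10100
Step 3: G0=G3|G1=0|0=0 G1=0(const) G2=1(const) G3=NOT G0=NOT 1=0 G4=0(const) -> 00100
Step 4: G0=G3|G1=0|0=0 G1=0(const) G2=1(const) G3=NOT G0=NOT 0=1 G4=0(const) -> 00110
Step 5: G0=G3|G1=1|0=1 G1=0(const) G2=1(const) G3=NOT G0=NOT 0=1 G4=0(const) -> 10110
State from step 5 equals state from step 1 -> cycle length 4

Answer: 4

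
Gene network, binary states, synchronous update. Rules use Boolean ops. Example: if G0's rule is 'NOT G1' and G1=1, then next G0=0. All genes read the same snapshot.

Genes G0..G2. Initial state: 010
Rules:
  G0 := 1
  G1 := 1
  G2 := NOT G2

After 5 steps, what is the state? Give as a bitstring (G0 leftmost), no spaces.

Step 1: G0=1(const) G1=1(const) G2=NOT G2=NOT 0=1 -> 111
Step 2: G0=1(const) G1=1(const) G2=NOT G2=NOT 1=0 -> 110
Step 3: G0=1(const) G1=1(const) G2=NOT G2=NOT 0=1 -> 111
Step 4: G0=1(const) G1=1(const) G2=NOT G2=NOT 1=0 -> 110
Step 5: G0=1(const) G1=1(const) G2=NOT G2=NOT 0=1 -> 111

111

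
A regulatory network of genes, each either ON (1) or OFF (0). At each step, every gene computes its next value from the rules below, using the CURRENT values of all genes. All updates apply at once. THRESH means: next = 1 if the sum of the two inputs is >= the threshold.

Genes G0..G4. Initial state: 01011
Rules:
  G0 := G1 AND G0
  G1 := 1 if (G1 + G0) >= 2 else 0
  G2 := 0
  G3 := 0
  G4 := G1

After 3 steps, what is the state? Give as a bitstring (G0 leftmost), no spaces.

Step 1: G0=G1&G0=1&0=0 G1=(1+0>=2)=0 G2=0(const) G3=0(const) G4=G1=1 -> 00001
Step 2: G0=G1&G0=0&0=0 G1=(0+0>=2)=0 G2=0(const) G3=0(const) G4=G1=0 -> 00000
Step 3: G0=G1&G0=0&0=0 G1=(0+0>=2)=0 G2=0(const) G3=0(const) G4=G1=0 -> 00000

00000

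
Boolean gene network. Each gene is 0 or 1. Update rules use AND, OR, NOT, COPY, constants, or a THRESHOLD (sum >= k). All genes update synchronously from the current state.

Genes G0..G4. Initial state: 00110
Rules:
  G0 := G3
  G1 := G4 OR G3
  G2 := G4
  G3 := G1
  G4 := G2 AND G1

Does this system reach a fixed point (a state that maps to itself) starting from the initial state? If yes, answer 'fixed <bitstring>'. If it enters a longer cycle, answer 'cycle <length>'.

Step 0: 00110
Step 1: G0=G3=1 G1=G4|G3=0|1=1 G2=G4=0 G3=G1=0 G4=G2&G1=1&0=0 -> 11000
Step 2: G0=G3=0 G1=G4|G3=0|0=0 G2=G4=0 G3=G1=1 G4=G2&G1=0&1=0 -> 00010
Step 3: G0=G3=1 G1=G4|G3=0|1=1 G2=G4=0 G3=G1=0 G4=G2&G1=0&0=0 -> 11000
Cycle of length 2 starting at step 1 -> no fixed point

Answer: cycle 2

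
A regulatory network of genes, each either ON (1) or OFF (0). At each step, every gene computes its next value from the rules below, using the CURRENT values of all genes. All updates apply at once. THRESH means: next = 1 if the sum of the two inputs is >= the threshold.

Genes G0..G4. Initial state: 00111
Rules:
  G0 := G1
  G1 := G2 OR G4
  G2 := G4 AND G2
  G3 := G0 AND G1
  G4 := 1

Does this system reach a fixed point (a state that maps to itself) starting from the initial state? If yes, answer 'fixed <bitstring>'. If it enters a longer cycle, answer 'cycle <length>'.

Step 0: 00111
Step 1: G0=G1=0 G1=G2|G4=1|1=1 G2=G4&G2=1&1=1 G3=G0&G1=0&0=0 G4=1(const) -> 01101
Step 2: G0=G1=1 G1=G2|G4=1|1=1 G2=G4&G2=1&1=1 G3=G0&G1=0&1=0 G4=1(const) -> 11101
Step 3: G0=G1=1 G1=G2|G4=1|1=1 G2=G4&G2=1&1=1 G3=G0&G1=1&1=1 G4=1(const) -> 11111
Step 4: G0=G1=1 G1=G2|G4=1|1=1 G2=G4&G2=1&1=1 G3=G0&G1=1&1=1 G4=1(const) -> 11111
Fixed point reached at step 3: 11111

Answer: fixed 11111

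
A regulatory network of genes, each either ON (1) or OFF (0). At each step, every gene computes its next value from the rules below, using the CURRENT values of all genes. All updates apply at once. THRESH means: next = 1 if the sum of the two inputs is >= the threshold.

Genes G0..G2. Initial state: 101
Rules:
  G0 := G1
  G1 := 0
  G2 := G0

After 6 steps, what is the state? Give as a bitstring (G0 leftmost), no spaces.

Step 1: G0=G1=0 G1=0(const) G2=G0=1 -> 001
Step 2: G0=G1=0 G1=0(const) G2=G0=0 -> 000
Step 3: G0=G1=0 G1=0(const) G2=G0=0 -> 000
Step 4: G0=G1=0 G1=0(const) G2=G0=0 -> 000
Step 5: G0=G1=0 G1=0(const) G2=G0=0 -> 000
Step 6: G0=G1=0 G1=0(const) G2=G0=0 -> 000

000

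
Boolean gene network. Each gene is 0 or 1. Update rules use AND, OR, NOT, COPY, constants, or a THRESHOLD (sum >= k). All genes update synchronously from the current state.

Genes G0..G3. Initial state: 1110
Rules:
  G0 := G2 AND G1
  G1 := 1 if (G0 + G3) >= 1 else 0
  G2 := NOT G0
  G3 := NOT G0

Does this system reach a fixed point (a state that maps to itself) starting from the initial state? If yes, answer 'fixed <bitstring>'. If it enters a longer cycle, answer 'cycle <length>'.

Answer: cycle 5

Derivation:
Step 0: 1110
Step 1: G0=G2&G1=1&1=1 G1=(1+0>=1)=1 G2=NOT G0=NOT 1=0 G3=NOT G0=NOT 1=0 -> 1100
Step 2: G0=G2&G1=0&1=0 G1=(1+0>=1)=1 G2=NOT G0=NOT 1=0 G3=NOT G0=NOT 1=0 -> 0100
Step 3: G0=G2&G1=0&1=0 G1=(0+0>=1)=0 G2=NOT G0=NOT 0=1 G3=NOT G0=NOT 0=1 -> 0011
Step 4: G0=G2&G1=1&0=0 G1=(0+1>=1)=1 G2=NOT G0=NOT 0=1 G3=NOT G0=NOT 0=1 -> 0111
Step 5: G0=G2&G1=1&1=1 G1=(0+1>=1)=1 G2=NOT G0=NOT 0=1 G3=NOT G0=NOT 0=1 -> 1111
Step 6: G0=G2&G1=1&1=1 G1=(1+1>=1)=1 G2=NOT G0=NOT 1=0 G3=NOT G0=NOT 1=0 -> 1100
Cycle of length 5 starting at step 1 -> no fixed point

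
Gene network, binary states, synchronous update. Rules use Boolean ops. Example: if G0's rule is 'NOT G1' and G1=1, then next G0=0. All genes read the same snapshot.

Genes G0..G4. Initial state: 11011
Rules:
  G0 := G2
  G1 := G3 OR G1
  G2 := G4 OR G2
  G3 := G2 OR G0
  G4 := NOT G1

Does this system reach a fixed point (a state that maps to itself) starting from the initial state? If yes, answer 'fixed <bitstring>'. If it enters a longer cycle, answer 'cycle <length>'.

Answer: fixed 11110

Derivation:
Step 0: 11011
Step 1: G0=G2=0 G1=G3|G1=1|1=1 G2=G4|G2=1|0=1 G3=G2|G0=0|1=1 G4=NOT G1=NOT 1=0 -> 01110
Step 2: G0=G2=1 G1=G3|G1=1|1=1 G2=G4|G2=0|1=1 G3=G2|G0=1|0=1 G4=NOT G1=NOT 1=0 -> 11110
Step 3: G0=G2=1 G1=G3|G1=1|1=1 G2=G4|G2=0|1=1 G3=G2|G0=1|1=1 G4=NOT G1=NOT 1=0 -> 11110
Fixed point reached at step 2: 11110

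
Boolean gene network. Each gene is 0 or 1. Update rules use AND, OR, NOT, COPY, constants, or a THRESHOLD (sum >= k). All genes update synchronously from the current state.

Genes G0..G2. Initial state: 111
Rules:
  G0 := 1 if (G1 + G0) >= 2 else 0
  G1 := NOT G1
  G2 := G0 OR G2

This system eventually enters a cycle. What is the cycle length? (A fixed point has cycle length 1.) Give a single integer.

Answer: 2

Derivation:
Step 0: 111
Step 1: G0=(1+1>=2)=1 G1=NOT G1=NOT 1=0 G2=G0|G2=1|1=1 -> 101
Step 2: G0=(0+1>=2)=0 G1=NOT G1=NOT 0=1 G2=G0|G2=1|1=1 -> 011
Step 3: G0=(1+0>=2)=0 G1=NOT G1=NOT 1=0 G2=G0|G2=0|1=1 -> 001
Step 4: G0=(0+0>=2)=0 G1=NOT G1=NOT 0=1 G2=G0|G2=0|1=1 -> 011
State from step 4 equals state from step 2 -> cycle length 2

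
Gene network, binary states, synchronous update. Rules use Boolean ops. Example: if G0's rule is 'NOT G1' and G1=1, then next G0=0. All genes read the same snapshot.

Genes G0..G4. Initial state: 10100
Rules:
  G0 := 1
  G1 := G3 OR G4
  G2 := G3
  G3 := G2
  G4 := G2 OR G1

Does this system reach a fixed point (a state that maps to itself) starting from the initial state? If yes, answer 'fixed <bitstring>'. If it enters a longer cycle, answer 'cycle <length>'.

Answer: cycle 2

Derivation:
Step 0: 10100
Step 1: G0=1(const) G1=G3|G4=0|0=0 G2=G3=0 G3=G2=1 G4=G2|G1=1|0=1 -> 10011
Step 2: G0=1(const) G1=G3|G4=1|1=1 G2=G3=1 G3=G2=0 G4=G2|G1=0|0=0 -> 11100
Step 3: G0=1(const) G1=G3|G4=0|0=0 G2=G3=0 G3=G2=1 G4=G2|G1=1|1=1 -> 10011
Cycle of length 2 starting at step 1 -> no fixed point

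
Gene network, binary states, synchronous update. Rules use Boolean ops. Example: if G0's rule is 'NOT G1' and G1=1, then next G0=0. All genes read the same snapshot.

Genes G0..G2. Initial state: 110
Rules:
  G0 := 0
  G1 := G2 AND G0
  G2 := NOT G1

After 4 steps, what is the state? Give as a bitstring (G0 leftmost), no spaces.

Step 1: G0=0(const) G1=G2&G0=0&1=0 G2=NOT G1=NOT 1=0 -> 000
Step 2: G0=0(const) G1=G2&G0=0&0=0 G2=NOT G1=NOT 0=1 -> 001
Step 3: G0=0(const) G1=G2&G0=1&0=0 G2=NOT G1=NOT 0=1 -> 001
Step 4: G0=0(const) G1=G2&G0=1&0=0 G2=NOT G1=NOT 0=1 -> 001

001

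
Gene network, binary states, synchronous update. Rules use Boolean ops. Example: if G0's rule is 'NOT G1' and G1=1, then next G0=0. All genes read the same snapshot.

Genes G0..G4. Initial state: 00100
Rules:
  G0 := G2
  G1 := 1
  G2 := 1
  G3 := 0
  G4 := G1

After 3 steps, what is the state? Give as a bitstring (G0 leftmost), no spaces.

Step 1: G0=G2=1 G1=1(const) G2=1(const) G3=0(const) G4=G1=0 -> 11100
Step 2: G0=G2=1 G1=1(const) G2=1(const) G3=0(const) G4=G1=1 -> 11101
Step 3: G0=G2=1 G1=1(const) G2=1(const) G3=0(const) G4=G1=1 -> 11101

11101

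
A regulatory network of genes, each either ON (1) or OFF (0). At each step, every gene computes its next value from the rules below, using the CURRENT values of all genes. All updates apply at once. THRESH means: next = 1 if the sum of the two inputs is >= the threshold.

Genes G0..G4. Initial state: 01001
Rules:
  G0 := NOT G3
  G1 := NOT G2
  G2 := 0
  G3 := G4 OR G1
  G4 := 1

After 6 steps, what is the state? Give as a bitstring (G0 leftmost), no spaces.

Step 1: G0=NOT G3=NOT 0=1 G1=NOT G2=NOT 0=1 G2=0(const) G3=G4|G1=1|1=1 G4=1(const) -> 11011
Step 2: G0=NOT G3=NOT 1=0 G1=NOT G2=NOT 0=1 G2=0(const) G3=G4|G1=1|1=1 G4=1(const) -> 01011
Step 3: G0=NOT G3=NOT 1=0 G1=NOT G2=NOT 0=1 G2=0(const) G3=G4|G1=1|1=1 G4=1(const) -> 01011
Step 4: G0=NOT G3=NOT 1=0 G1=NOT G2=NOT 0=1 G2=0(const) G3=G4|G1=1|1=1 G4=1(const) -> 01011
Step 5: G0=NOT G3=NOT 1=0 G1=NOT G2=NOT 0=1 G2=0(const) G3=G4|G1=1|1=1 G4=1(const) -> 01011
Step 6: G0=NOT G3=NOT 1=0 G1=NOT G2=NOT 0=1 G2=0(const) G3=G4|G1=1|1=1 G4=1(const) -> 01011

01011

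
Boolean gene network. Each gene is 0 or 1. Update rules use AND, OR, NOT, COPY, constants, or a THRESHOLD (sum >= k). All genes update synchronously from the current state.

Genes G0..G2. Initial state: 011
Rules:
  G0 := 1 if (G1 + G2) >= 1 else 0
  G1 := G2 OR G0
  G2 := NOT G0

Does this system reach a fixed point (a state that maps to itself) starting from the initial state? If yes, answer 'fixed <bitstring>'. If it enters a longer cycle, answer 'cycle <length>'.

Answer: fixed 110

Derivation:
Step 0: 011
Step 1: G0=(1+1>=1)=1 G1=G2|G0=1|0=1 G2=NOT G0=NOT 0=1 -> 111
Step 2: G0=(1+1>=1)=1 G1=G2|G0=1|1=1 G2=NOT G0=NOT 1=0 -> 110
Step 3: G0=(1+0>=1)=1 G1=G2|G0=0|1=1 G2=NOT G0=NOT 1=0 -> 110
Fixed point reached at step 2: 110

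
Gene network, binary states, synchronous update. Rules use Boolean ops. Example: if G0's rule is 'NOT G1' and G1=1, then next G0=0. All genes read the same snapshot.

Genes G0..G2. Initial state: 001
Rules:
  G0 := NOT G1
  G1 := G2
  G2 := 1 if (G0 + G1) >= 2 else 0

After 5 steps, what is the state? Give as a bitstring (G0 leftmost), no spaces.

Step 1: G0=NOT G1=NOT 0=1 G1=G2=1 G2=(0+0>=2)=0 -> 110
Step 2: G0=NOT G1=NOT 1=0 G1=G2=0 G2=(1+1>=2)=1 -> 001
Step 3: G0=NOT G1=NOT 0=1 G1=G2=1 G2=(0+0>=2)=0 -> 110
Step 4: G0=NOT G1=NOT 1=0 G1=G2=0 G2=(1+1>=2)=1 -> 001
Step 5: G0=NOT G1=NOT 0=1 G1=G2=1 G2=(0+0>=2)=0 -> 110

110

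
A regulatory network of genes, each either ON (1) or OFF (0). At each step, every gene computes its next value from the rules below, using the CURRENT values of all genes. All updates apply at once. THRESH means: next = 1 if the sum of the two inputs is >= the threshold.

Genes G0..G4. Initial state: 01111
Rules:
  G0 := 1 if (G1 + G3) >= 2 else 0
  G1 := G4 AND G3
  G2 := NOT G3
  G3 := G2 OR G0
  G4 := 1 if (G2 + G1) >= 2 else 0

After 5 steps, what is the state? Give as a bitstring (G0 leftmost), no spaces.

Step 1: G0=(1+1>=2)=1 G1=G4&G3=1&1=1 G2=NOT G3=NOT 1=0 G3=G2|G0=1|0=1 G4=(1+1>=2)=1 -> 11011
Step 2: G0=(1+1>=2)=1 G1=G4&G3=1&1=1 G2=NOT G3=NOT 1=0 G3=G2|G0=0|1=1 G4=(0+1>=2)=0 -> 11010
Step 3: G0=(1+1>=2)=1 G1=G4&G3=0&1=0 G2=NOT G3=NOT 1=0 G3=G2|G0=0|1=1 G4=(0+1>=2)=0 -> 10010
Step 4: G0=(0+1>=2)=0 G1=G4&G3=0&1=0 G2=NOT G3=NOT 1=0 G3=G2|G0=0|1=1 G4=(0+0>=2)=0 -> 00010
Step 5: G0=(0+1>=2)=0 G1=G4&G3=0&1=0 G2=NOT G3=NOT 1=0 G3=G2|G0=0|0=0 G4=(0+0>=2)=0 -> 00000

00000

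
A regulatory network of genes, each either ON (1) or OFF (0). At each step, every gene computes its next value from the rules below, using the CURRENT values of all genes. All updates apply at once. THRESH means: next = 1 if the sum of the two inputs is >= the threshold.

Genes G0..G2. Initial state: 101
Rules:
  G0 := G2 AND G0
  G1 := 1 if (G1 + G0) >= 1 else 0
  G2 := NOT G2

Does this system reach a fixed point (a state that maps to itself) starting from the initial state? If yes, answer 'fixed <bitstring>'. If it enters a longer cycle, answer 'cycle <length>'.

Answer: cycle 2

Derivation:
Step 0: 101
Step 1: G0=G2&G0=1&1=1 G1=(0+1>=1)=1 G2=NOT G2=NOT 1=0 -> 110
Step 2: G0=G2&G0=0&1=0 G1=(1+1>=1)=1 G2=NOT G2=NOT 0=1 -> 011
Step 3: G0=G2&G0=1&0=0 G1=(1+0>=1)=1 G2=NOT G2=NOT 1=0 -> 010
Step 4: G0=G2&G0=0&0=0 G1=(1+0>=1)=1 G2=NOT G2=NOT 0=1 -> 011
Cycle of length 2 starting at step 2 -> no fixed point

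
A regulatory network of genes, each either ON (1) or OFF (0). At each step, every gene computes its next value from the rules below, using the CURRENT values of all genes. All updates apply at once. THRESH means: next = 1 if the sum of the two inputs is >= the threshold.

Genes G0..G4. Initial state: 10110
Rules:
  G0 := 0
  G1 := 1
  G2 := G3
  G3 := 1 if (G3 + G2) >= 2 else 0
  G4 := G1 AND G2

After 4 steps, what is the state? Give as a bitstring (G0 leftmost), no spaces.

Step 1: G0=0(const) G1=1(const) G2=G3=1 G3=(1+1>=2)=1 G4=G1&G2=0&1=0 -> 01110
Step 2: G0=0(const) G1=1(const) G2=G3=1 G3=(1+1>=2)=1 G4=G1&G2=1&1=1 -> 01111
Step 3: G0=0(const) G1=1(const) G2=G3=1 G3=(1+1>=2)=1 G4=G1&G2=1&1=1 -> 01111
Step 4: G0=0(const) G1=1(const) G2=G3=1 G3=(1+1>=2)=1 G4=G1&G2=1&1=1 -> 01111

01111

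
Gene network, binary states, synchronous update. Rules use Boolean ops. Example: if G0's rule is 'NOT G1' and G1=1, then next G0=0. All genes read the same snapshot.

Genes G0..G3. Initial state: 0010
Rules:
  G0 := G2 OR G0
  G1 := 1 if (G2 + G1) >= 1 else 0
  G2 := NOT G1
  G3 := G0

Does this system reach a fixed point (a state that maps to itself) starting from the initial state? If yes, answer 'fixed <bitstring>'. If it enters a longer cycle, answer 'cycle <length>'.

Answer: fixed 1101

Derivation:
Step 0: 0010
Step 1: G0=G2|G0=1|0=1 G1=(1+0>=1)=1 G2=NOT G1=NOT 0=1 G3=G0=0 -> 1110
Step 2: G0=G2|G0=1|1=1 G1=(1+1>=1)=1 G2=NOT G1=NOT 1=0 G3=G0=1 -> 1101
Step 3: G0=G2|G0=0|1=1 G1=(0+1>=1)=1 G2=NOT G1=NOT 1=0 G3=G0=1 -> 1101
Fixed point reached at step 2: 1101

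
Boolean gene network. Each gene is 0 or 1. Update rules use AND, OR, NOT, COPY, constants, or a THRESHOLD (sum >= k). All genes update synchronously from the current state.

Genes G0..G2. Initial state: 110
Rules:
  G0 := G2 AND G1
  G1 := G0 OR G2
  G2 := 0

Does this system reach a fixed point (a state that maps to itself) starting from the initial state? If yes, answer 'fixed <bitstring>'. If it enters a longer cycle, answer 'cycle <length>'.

Answer: fixed 000

Derivation:
Step 0: 110
Step 1: G0=G2&G1=0&1=0 G1=G0|G2=1|0=1 G2=0(const) -> 010
Step 2: G0=G2&G1=0&1=0 G1=G0|G2=0|0=0 G2=0(const) -> 000
Step 3: G0=G2&G1=0&0=0 G1=G0|G2=0|0=0 G2=0(const) -> 000
Fixed point reached at step 2: 000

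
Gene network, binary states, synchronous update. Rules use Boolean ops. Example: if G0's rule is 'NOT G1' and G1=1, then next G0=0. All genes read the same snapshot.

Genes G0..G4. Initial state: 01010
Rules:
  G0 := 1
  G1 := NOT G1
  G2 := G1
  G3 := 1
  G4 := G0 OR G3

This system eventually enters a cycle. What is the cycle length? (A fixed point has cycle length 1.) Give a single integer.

Answer: 2

Derivation:
Step 0: 01010
Step 1: G0=1(const) G1=NOT G1=NOT 1=0 G2=G1=1 G3=1(const) G4=G0|G3=0|1=1 -> 10111
Step 2: G0=1(const) G1=NOT G1=NOT 0=1 G2=G1=0 G3=1(const) G4=G0|G3=1|1=1 -> 11011
Step 3: G0=1(const) G1=NOT G1=NOT 1=0 G2=G1=1 G3=1(const) G4=G0|G3=1|1=1 -> 10111
State from step 3 equals state from step 1 -> cycle length 2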